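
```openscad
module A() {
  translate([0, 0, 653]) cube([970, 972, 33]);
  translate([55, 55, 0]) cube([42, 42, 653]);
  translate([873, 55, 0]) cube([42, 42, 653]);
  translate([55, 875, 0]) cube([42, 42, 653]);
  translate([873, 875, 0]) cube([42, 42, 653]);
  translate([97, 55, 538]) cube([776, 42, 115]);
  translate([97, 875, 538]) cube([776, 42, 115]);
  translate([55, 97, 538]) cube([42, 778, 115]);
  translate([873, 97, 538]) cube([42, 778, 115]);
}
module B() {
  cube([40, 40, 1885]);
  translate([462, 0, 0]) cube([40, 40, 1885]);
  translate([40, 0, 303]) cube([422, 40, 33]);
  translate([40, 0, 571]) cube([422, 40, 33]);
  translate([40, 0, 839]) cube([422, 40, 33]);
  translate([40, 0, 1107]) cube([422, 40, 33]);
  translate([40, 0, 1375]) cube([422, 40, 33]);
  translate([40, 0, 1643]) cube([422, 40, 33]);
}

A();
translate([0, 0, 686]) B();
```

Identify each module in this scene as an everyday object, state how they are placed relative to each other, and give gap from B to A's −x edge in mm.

The ladder's min-x is at 0; the table's min-x is 0; gap = 0 mm.

A is a table. B is a ladder. The ladder is on top of the table. The gap from the ladder to the table's −x edge is 0 mm.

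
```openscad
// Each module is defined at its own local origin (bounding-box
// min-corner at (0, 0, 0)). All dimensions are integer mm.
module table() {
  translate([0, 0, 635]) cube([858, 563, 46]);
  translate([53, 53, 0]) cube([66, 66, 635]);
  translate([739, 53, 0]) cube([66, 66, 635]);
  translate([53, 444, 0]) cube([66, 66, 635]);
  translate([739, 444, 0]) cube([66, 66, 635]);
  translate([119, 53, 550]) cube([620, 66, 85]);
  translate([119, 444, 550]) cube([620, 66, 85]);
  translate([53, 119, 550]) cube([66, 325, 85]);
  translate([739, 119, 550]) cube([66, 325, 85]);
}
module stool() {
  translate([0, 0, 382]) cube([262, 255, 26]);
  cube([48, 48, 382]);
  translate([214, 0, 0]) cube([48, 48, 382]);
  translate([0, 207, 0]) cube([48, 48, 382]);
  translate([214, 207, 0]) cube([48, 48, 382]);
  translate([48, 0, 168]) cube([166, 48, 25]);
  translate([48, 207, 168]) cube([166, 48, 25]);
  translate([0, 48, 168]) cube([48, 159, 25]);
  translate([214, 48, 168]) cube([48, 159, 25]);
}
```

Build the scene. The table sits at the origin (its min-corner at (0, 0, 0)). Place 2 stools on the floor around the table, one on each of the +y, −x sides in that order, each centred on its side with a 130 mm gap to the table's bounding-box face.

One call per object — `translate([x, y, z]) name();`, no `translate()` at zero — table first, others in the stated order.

table();
translate([298, 693, 0]) stool();
translate([-392, 154, 0]) stool();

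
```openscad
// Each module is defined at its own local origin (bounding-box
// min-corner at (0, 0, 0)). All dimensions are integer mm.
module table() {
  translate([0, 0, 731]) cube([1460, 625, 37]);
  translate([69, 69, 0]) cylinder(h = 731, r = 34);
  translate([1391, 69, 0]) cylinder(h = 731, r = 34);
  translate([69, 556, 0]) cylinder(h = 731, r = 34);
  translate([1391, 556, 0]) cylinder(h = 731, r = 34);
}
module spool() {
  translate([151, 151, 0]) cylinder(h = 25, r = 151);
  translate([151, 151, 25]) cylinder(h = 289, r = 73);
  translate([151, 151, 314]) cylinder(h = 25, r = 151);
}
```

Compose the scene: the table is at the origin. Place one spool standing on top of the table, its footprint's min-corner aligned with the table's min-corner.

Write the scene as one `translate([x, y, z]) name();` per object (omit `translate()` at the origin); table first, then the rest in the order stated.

table();
translate([0, 0, 768]) spool();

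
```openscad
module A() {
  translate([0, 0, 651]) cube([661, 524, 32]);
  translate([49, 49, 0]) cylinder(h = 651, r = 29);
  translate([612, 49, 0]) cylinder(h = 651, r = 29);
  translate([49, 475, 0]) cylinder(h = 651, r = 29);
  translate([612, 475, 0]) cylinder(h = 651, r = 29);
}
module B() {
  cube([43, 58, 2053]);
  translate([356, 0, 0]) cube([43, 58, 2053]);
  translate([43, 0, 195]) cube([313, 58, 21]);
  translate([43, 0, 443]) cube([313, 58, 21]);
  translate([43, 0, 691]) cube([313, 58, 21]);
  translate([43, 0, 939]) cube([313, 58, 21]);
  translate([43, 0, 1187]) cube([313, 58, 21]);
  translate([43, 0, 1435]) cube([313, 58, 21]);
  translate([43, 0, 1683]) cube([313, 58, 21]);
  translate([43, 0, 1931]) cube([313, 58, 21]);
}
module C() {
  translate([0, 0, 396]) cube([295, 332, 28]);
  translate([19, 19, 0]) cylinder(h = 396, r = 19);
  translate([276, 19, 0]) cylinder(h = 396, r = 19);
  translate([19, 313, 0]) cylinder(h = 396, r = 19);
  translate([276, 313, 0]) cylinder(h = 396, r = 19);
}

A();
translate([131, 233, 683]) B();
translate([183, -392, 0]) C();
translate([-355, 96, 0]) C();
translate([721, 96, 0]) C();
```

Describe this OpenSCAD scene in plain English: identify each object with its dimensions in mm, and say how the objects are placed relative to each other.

A is a table with a 661×524 mm rectangular top, 32 mm thick, top surface at z = 683 mm, supported by four round legs of 58 mm diameter, each leg's bounding box inset 20 mm from the nearest pair of top edges, running from the floor.

B is a wooden ladder with two side rails of 43×58 mm section and 2053 mm height, set 399 mm apart overall. Between them run 8 rectangular rungs (58 mm deep, 21 mm thick), front faces flush with the rails' −y face. The bottom of the first rung is 195 mm above the floor and each subsequent rung is 248 mm higher than the one below.

C is a four-legged stool. The seat is 295×332 mm, 28 mm thick, top at z = 424 mm. It stands on four round legs, each 38 mm in diameter, from z = 0 to the seat underside, each leg's axis is inset half a diameter from the nearest pair of seat edges (so the leg's bounding box is flush with the corner).

The ladder is on top of the table, centred. Three stools sit around the table at the −y, −x, +x sides.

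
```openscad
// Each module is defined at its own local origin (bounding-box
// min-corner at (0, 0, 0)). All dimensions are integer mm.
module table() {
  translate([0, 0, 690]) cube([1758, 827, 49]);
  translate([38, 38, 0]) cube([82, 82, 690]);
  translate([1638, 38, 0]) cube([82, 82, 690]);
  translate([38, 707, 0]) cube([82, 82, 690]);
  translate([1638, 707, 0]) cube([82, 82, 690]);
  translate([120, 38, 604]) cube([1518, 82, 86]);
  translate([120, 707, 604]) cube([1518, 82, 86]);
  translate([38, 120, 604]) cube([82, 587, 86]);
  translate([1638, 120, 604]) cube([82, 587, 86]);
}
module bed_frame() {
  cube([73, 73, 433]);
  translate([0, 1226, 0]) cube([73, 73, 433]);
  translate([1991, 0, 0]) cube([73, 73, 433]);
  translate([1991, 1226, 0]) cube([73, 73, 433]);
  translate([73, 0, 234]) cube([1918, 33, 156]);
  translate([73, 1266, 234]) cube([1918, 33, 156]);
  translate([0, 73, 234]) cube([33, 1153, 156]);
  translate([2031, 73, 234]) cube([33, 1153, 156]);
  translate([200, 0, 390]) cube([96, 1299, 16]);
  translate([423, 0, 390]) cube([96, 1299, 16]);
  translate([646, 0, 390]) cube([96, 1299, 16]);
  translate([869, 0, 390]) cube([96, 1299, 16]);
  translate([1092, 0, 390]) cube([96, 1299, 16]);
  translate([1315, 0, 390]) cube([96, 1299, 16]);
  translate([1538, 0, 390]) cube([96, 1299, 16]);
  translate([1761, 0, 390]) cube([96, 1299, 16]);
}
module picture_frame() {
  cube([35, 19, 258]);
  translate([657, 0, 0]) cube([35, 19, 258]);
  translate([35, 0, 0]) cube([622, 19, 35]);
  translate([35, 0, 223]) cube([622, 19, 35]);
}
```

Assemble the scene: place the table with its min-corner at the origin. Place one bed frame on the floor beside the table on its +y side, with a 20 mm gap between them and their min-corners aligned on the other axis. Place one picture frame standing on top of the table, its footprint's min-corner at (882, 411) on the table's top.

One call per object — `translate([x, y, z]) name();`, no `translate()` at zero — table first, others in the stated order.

table();
translate([0, 847, 0]) bed_frame();
translate([882, 411, 739]) picture_frame();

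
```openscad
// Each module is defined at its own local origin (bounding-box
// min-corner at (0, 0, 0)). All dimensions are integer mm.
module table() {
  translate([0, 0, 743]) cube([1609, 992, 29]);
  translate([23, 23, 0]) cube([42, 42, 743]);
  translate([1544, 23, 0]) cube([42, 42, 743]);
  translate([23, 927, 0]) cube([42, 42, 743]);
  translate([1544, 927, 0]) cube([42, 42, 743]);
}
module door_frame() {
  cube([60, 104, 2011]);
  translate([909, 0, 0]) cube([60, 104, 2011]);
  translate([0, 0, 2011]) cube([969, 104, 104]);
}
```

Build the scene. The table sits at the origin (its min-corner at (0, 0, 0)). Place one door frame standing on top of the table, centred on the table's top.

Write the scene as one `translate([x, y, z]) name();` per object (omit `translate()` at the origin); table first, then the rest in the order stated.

table();
translate([320, 444, 772]) door_frame();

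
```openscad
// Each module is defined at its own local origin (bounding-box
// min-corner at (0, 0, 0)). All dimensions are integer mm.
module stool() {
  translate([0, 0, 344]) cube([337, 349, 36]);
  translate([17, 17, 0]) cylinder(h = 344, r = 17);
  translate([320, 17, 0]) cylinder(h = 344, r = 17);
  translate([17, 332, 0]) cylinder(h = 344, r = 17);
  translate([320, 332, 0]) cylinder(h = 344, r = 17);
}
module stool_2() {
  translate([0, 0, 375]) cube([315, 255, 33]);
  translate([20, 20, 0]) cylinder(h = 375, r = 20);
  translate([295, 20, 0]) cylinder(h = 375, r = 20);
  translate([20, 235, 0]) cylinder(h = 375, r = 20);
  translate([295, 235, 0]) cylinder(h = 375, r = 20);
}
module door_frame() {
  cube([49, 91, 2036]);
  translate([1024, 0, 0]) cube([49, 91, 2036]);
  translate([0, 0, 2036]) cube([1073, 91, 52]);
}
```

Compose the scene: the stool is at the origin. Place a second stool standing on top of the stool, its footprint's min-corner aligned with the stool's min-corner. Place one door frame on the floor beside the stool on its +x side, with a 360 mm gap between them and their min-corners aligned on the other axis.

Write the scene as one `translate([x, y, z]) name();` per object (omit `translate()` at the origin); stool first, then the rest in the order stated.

stool();
translate([0, 0, 380]) stool_2();
translate([697, 0, 0]) door_frame();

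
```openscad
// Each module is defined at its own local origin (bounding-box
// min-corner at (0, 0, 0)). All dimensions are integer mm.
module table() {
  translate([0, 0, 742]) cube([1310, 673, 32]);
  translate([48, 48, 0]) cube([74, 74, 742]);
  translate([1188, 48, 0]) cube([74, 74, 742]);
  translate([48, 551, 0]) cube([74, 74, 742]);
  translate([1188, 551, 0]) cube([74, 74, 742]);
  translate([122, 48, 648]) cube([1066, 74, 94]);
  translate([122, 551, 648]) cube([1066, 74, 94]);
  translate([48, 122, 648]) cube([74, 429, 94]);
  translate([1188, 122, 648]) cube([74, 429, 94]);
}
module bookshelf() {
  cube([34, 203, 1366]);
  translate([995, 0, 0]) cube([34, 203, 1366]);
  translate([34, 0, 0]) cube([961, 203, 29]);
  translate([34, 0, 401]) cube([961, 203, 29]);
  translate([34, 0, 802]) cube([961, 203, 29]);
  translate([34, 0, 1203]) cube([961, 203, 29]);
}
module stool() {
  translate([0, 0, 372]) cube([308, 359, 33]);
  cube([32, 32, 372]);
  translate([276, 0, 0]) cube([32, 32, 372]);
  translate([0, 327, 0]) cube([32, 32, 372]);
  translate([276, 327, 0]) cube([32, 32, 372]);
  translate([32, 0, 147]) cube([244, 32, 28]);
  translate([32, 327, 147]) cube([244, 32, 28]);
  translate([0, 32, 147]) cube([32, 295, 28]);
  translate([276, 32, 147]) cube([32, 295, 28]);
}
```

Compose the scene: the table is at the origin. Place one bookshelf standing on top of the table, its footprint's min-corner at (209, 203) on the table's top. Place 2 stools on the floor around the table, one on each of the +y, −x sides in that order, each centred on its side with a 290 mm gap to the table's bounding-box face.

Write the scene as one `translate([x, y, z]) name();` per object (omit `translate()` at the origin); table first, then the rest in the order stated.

table();
translate([209, 203, 774]) bookshelf();
translate([501, 963, 0]) stool();
translate([-598, 157, 0]) stool();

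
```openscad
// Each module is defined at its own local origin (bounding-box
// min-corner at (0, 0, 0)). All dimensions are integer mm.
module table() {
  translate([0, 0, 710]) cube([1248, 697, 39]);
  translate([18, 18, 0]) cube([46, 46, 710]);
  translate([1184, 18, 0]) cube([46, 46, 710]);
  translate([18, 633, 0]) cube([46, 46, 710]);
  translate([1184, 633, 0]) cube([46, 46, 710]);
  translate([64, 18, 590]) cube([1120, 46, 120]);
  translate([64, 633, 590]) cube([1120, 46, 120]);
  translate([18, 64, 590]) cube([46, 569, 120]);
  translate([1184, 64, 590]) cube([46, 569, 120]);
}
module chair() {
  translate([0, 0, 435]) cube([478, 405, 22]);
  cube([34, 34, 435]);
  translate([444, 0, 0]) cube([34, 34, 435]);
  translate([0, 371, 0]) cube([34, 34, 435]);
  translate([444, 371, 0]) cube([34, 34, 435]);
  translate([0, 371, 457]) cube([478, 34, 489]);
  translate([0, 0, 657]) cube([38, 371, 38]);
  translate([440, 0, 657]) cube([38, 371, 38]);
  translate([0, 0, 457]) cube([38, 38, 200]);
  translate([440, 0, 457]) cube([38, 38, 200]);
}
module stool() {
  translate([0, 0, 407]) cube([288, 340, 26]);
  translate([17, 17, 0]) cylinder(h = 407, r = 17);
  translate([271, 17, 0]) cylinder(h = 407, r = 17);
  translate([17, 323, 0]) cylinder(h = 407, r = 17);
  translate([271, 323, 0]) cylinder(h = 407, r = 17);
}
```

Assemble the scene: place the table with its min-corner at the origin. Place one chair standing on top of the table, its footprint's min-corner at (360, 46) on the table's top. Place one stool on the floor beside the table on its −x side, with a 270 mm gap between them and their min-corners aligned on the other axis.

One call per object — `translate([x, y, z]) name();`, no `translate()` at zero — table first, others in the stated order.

table();
translate([360, 46, 749]) chair();
translate([-558, 0, 0]) stool();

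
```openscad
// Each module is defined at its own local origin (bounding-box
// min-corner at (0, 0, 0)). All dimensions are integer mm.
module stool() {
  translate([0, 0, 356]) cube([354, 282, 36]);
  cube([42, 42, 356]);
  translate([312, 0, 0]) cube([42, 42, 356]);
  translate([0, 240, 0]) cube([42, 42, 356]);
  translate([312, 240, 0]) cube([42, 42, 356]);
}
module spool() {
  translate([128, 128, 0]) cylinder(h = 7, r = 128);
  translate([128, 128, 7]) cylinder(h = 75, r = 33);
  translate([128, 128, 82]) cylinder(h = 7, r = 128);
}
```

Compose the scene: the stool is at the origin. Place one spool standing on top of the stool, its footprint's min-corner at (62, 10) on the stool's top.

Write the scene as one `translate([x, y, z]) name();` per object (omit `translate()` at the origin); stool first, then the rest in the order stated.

stool();
translate([62, 10, 392]) spool();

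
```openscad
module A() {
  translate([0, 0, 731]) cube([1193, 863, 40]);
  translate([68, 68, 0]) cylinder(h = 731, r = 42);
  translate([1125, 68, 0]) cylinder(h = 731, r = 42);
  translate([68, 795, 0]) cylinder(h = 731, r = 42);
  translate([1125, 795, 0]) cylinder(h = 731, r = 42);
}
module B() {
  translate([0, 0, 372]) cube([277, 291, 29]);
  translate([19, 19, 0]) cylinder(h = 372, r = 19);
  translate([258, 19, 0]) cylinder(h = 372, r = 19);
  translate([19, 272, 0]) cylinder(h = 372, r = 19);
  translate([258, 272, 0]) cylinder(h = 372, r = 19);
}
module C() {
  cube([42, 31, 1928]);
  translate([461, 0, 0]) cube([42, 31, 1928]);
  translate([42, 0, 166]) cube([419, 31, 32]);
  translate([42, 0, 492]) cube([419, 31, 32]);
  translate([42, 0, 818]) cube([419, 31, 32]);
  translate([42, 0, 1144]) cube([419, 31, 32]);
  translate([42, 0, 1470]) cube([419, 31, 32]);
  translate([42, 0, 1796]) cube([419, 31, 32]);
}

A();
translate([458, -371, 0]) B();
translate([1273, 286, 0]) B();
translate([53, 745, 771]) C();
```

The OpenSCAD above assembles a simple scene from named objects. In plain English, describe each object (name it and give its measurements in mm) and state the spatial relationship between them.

A is a table with a 1193×863 mm rectangular top, 40 mm thick, top surface at z = 771 mm, supported by four round legs of 84 mm diameter, each leg's bounding box inset 26 mm from the nearest pair of top edges, running from the floor.

B is a four-legged stool. The seat is a 277×291×29 mm slab whose top surface is at z = 401 mm; four round legs, each 38 mm in diameter, run from the floor (z = 0) to the underside of the seat, each leg's axis is inset half a diameter from the nearest pair of seat edges (so the leg's bounding box is flush with the corner).

C is a straight ladder. Two 42×31 mm vertical rails, 1928 mm tall, stand 503 mm apart (outside-to-outside) with their front faces coplanar on the −y side. 6 rungs, each 31 mm deep and 32 mm tall, span between the inner faces of the rails, front faces flush with the rails. The lowest rung's underside is at z = 166 mm and rungs are spaced 326 mm apart (underside to underside).

Two stools sit around the table at the −y, +x sides. The ladder is on top of the table.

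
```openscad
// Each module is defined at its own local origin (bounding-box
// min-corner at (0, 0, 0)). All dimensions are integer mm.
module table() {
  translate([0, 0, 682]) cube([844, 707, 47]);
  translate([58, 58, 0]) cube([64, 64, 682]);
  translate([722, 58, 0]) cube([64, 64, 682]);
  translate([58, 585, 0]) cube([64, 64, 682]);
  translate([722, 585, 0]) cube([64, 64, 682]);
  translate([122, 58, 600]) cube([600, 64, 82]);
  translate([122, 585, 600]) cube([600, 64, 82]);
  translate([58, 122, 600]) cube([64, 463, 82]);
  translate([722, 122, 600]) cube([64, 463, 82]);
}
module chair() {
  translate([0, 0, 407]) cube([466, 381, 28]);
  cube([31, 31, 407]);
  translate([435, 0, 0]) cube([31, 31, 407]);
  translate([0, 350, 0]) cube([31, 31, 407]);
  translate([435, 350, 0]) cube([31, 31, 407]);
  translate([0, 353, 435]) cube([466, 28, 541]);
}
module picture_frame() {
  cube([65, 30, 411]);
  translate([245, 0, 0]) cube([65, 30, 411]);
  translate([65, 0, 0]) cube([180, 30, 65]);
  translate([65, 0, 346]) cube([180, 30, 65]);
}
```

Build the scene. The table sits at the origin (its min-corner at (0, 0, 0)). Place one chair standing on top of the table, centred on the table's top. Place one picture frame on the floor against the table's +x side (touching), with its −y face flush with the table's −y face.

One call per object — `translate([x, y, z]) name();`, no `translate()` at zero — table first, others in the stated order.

table();
translate([189, 163, 729]) chair();
translate([844, 0, 0]) picture_frame();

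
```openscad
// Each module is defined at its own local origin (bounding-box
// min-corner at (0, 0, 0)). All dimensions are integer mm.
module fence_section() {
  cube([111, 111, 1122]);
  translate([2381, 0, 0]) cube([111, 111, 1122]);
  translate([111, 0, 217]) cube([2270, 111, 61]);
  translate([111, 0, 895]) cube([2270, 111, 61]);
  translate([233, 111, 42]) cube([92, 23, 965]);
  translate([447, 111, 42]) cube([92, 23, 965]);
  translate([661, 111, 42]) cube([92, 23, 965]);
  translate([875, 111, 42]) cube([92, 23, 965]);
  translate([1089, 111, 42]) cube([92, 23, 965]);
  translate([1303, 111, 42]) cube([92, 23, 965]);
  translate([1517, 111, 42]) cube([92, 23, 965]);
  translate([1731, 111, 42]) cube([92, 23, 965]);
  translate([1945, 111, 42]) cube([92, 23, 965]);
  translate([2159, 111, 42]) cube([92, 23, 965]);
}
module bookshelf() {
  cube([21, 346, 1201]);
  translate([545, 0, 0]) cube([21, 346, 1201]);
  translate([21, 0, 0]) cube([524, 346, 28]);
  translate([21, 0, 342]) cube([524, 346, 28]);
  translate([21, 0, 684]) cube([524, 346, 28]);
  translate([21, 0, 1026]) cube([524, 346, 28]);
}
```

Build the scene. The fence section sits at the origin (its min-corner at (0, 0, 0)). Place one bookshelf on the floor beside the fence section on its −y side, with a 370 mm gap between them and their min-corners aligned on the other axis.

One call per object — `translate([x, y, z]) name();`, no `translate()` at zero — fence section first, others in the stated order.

fence_section();
translate([0, -716, 0]) bookshelf();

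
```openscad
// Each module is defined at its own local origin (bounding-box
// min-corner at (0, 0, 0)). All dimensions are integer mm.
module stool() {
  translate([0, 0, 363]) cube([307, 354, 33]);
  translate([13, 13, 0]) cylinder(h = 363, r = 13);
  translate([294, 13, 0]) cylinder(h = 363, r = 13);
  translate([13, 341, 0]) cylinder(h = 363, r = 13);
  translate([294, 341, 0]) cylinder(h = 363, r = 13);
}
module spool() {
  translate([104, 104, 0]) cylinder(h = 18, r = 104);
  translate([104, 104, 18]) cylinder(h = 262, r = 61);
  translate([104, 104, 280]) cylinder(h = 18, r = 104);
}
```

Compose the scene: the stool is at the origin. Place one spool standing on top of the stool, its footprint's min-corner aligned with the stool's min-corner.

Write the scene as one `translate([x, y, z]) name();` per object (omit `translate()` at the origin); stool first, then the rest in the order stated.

stool();
translate([0, 0, 396]) spool();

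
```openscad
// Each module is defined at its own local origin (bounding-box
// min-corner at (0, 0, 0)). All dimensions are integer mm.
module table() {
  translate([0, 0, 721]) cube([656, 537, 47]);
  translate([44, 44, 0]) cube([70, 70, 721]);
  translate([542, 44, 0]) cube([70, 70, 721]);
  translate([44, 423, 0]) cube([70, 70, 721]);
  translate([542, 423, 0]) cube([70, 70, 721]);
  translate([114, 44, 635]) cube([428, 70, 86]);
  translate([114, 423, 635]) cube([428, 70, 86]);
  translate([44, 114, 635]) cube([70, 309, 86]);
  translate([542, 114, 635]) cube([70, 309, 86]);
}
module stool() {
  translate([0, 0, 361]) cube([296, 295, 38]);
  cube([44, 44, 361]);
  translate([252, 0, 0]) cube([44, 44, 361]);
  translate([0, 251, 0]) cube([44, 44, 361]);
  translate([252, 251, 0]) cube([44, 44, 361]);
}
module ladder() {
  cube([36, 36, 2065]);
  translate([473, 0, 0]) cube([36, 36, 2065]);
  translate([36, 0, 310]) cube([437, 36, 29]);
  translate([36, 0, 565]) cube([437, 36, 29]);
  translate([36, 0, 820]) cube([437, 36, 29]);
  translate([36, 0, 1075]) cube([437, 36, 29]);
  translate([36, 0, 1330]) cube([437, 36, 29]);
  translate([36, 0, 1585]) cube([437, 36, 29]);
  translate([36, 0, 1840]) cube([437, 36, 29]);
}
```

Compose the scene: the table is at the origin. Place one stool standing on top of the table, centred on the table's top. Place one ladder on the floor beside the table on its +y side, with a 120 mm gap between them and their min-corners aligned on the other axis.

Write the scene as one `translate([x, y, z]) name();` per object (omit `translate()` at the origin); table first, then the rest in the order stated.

table();
translate([180, 121, 768]) stool();
translate([0, 657, 0]) ladder();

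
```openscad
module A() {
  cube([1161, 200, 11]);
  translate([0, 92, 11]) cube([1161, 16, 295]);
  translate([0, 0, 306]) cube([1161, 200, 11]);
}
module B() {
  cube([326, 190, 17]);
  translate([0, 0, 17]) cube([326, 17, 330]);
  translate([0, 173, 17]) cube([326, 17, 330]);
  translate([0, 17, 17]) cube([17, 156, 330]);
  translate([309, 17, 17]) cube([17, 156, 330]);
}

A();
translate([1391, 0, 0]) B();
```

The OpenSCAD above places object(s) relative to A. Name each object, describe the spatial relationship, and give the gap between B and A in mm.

The open box's nearest face is 230 mm from the I-beam's +x face.

A is an I-beam. B is an open box. The open box is on the floor beside the I-beam on its +x side. The gap between the open box and the I-beam is 230 mm.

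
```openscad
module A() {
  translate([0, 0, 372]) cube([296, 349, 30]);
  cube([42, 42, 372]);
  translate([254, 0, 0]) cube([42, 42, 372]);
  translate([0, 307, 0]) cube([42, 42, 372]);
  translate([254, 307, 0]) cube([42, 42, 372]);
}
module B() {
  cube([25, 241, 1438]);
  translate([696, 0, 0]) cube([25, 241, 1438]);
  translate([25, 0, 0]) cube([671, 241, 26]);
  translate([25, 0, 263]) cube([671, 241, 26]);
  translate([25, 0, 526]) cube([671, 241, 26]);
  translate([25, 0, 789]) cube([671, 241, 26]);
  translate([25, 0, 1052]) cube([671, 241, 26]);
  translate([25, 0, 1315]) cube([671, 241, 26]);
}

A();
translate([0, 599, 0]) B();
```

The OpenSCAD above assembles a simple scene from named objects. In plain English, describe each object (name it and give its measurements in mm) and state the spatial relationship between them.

A is a four-legged stool. The seat is a 296×349×30 mm slab whose top surface is at z = 402 mm; four square legs, each 42×42 mm in cross-section, run from the floor (z = 0) to the underside of the seat, each flush with a corner of the seat.

B is a bookshelf 721 mm wide overall, 241 mm deep and 1438 mm tall. The two sides are 25 mm thick vertical panels. 6 horizontal shelves of 26 mm thickness span between the inner faces of the sides; the lowest shelf sits on the floor and shelves are stacked with a clear vertical gap of 237 mm between each pair.

The bookshelf is on the floor beside the stool on its +y side.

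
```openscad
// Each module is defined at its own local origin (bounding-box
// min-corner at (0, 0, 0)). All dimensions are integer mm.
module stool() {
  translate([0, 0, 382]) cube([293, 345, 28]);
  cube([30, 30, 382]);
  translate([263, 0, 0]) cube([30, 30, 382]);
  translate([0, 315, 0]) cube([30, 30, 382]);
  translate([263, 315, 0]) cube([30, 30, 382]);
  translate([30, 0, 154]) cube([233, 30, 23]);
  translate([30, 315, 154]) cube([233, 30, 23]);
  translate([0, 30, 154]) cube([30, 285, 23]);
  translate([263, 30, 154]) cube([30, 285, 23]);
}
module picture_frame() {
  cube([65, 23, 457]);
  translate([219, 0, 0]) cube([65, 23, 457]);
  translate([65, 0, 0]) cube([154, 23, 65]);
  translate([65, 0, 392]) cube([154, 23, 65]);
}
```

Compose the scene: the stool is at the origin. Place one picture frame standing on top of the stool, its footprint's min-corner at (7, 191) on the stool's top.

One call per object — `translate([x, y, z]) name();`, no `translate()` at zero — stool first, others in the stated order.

stool();
translate([7, 191, 410]) picture_frame();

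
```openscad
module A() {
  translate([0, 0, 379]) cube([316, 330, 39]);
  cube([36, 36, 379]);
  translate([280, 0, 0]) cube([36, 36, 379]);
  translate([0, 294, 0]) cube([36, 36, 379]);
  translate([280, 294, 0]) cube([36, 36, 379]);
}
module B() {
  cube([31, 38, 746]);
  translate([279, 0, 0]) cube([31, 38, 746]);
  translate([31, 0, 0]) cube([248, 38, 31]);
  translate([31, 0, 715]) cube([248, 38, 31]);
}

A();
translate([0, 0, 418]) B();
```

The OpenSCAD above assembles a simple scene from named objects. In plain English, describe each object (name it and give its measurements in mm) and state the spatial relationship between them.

A is a four-legged stool. The seat is a 316×330×39 mm slab whose top surface is at z = 418 mm; four square legs, each 36×36 mm in cross-section, run from the floor (z = 0) to the underside of the seat, each flush with a corner of the seat.

B is a rectangular picture frame lying in the x–z plane (depth along y). The opening is 248 mm wide (x) by 684 mm tall (z), surrounded by a border 31 mm wide on all four sides. The frame is 38 mm deep and is made of two full-height vertical stiles with two horizontal rails fitted between them.

The picture frame is on top of the stool.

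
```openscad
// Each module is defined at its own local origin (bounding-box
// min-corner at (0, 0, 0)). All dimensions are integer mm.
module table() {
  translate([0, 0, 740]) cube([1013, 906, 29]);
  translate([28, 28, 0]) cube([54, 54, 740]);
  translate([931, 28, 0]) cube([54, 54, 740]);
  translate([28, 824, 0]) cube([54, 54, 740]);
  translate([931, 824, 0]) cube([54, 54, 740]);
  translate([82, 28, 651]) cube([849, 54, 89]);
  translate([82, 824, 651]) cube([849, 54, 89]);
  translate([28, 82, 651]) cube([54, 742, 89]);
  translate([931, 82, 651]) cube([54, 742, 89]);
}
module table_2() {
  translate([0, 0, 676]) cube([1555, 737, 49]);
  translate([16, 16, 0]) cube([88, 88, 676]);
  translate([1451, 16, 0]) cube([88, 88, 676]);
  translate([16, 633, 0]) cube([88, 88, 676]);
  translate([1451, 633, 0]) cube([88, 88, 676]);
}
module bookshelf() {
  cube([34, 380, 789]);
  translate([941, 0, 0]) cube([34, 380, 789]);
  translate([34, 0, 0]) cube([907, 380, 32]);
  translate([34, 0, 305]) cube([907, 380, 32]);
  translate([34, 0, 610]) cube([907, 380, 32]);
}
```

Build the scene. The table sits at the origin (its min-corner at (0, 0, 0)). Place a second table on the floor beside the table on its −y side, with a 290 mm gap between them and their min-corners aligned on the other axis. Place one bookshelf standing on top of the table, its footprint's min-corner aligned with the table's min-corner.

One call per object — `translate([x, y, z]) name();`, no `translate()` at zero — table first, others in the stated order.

table();
translate([0, -1027, 0]) table_2();
translate([0, 0, 769]) bookshelf();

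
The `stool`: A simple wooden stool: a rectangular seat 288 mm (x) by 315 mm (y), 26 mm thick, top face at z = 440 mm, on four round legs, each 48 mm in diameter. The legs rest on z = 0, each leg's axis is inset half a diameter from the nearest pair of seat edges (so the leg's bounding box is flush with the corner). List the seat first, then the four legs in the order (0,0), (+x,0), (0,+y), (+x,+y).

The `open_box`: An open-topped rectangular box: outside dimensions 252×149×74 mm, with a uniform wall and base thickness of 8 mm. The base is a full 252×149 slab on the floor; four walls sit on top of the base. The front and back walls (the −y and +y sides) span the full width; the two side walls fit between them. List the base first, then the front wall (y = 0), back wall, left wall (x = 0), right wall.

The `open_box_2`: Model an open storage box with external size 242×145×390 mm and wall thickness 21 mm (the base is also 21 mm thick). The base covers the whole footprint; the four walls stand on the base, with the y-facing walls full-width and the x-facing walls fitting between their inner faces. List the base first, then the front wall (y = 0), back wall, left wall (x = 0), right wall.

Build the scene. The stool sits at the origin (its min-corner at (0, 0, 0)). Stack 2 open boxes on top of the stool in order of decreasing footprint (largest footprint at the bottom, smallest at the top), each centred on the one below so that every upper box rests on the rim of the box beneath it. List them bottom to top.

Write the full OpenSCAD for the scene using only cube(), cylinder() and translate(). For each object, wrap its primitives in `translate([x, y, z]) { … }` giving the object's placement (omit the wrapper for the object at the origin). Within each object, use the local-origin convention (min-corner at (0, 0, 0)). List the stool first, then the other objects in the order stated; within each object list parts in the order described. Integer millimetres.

translate([0, 0, 414]) cube([288, 315, 26]);
translate([24, 24, 0]) cylinder(h = 414, r = 24);
translate([264, 24, 0]) cylinder(h = 414, r = 24);
translate([24, 291, 0]) cylinder(h = 414, r = 24);
translate([264, 291, 0]) cylinder(h = 414, r = 24);
translate([18, 83, 440]) {
  cube([252, 149, 8]);
  translate([0, 0, 8]) cube([252, 8, 66]);
  translate([0, 141, 8]) cube([252, 8, 66]);
  translate([0, 8, 8]) cube([8, 133, 66]);
  translate([244, 8, 8]) cube([8, 133, 66]);
}
translate([23, 85, 514]) {
  cube([242, 145, 21]);
  translate([0, 0, 21]) cube([242, 21, 369]);
  translate([0, 124, 21]) cube([242, 21, 369]);
  translate([0, 21, 21]) cube([21, 103, 369]);
  translate([221, 21, 21]) cube([21, 103, 369]);
}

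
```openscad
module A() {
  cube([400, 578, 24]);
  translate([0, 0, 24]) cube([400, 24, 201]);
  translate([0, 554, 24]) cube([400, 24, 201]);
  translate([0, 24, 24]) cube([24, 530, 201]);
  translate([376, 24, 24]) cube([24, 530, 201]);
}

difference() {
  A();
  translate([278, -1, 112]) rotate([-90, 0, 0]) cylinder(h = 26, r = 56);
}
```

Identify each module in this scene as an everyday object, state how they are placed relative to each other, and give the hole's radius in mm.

The subtracted cylinder has r = 56 mm.

A is an open box. The open box has a circular hole through its front wall. The hole's radius is 56 mm.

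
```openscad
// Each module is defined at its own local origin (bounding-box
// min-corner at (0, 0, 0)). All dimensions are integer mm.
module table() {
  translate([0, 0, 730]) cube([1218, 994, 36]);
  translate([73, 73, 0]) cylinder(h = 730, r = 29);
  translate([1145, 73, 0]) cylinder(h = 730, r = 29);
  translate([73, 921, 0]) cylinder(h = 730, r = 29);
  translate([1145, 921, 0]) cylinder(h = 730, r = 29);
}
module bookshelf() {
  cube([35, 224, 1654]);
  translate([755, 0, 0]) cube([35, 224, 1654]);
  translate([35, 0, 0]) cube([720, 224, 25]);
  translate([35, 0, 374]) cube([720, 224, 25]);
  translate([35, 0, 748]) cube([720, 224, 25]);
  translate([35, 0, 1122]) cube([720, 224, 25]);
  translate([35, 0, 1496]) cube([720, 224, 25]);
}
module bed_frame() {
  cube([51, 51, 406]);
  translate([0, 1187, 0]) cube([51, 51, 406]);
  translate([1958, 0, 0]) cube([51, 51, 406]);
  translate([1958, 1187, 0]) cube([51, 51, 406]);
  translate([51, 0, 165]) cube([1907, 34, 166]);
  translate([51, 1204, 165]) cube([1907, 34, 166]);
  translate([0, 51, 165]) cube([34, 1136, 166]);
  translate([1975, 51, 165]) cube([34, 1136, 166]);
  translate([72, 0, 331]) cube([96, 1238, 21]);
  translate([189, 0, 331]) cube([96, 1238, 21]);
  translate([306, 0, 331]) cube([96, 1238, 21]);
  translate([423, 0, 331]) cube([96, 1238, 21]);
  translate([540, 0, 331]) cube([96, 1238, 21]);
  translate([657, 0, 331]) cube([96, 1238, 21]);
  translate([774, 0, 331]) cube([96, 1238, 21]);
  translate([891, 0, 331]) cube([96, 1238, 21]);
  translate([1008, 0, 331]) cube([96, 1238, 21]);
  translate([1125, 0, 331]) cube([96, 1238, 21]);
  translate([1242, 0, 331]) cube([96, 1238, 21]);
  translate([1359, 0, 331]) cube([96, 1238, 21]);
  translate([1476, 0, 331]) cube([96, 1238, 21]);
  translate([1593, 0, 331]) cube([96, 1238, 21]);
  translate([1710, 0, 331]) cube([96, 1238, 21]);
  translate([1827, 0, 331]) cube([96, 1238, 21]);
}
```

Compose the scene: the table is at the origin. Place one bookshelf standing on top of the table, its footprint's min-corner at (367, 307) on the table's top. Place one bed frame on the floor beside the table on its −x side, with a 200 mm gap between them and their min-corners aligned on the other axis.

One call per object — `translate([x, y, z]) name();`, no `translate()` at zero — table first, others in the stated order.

table();
translate([367, 307, 766]) bookshelf();
translate([-2209, 0, 0]) bed_frame();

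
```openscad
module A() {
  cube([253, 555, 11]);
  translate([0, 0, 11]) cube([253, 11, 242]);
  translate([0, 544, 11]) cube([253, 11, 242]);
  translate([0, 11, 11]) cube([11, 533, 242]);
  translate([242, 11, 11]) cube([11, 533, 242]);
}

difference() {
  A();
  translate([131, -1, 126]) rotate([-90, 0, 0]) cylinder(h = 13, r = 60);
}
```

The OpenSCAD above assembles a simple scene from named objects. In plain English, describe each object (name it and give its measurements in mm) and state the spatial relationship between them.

A is an open-topped rectangular box: outside dimensions 253×555×253 mm, with a uniform wall and base thickness of 11 mm. The base is a full 253×555 slab on the floor; four walls sit on top of the base. The front and back walls (the −y and +y sides) span the full width; the two side walls fit between them.

The open box has a circular hole of radius 60 mm through its front wall, centred at (x = 131, z = 126).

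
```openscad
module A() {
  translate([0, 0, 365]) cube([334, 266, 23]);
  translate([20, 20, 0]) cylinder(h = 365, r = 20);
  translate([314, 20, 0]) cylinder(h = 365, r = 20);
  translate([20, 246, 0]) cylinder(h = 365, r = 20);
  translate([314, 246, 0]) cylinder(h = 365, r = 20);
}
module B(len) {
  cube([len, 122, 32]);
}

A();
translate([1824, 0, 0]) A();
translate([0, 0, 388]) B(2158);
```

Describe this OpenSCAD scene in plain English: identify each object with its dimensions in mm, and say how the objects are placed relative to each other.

A is a four-legged stool. The seat is a 334×266×23 mm slab whose top surface is at z = 388 mm; four round legs, each 40 mm in diameter, run from the floor (z = 0) to the underside of the seat, each leg's axis is inset half a diameter from the nearest pair of seat edges (so the leg's bounding box is flush with the corner).

B is a rectangular beam 2158 mm long (x), 122 mm deep (y), 32 mm thick (z).

The beam spans the tops of two stools placed 1490 mm apart, resting at z = 388 mm.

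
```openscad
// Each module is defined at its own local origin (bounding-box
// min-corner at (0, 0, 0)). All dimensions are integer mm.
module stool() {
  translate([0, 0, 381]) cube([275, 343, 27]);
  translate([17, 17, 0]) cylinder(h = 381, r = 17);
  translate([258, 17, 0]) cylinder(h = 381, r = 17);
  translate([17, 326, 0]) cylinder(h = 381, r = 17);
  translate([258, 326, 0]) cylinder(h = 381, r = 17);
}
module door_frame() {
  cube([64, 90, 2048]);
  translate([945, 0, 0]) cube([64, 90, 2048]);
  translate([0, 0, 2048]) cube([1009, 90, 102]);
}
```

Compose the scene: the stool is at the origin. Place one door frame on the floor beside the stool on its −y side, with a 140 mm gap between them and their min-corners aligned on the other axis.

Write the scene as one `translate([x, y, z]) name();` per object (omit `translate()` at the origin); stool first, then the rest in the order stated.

stool();
translate([0, -230, 0]) door_frame();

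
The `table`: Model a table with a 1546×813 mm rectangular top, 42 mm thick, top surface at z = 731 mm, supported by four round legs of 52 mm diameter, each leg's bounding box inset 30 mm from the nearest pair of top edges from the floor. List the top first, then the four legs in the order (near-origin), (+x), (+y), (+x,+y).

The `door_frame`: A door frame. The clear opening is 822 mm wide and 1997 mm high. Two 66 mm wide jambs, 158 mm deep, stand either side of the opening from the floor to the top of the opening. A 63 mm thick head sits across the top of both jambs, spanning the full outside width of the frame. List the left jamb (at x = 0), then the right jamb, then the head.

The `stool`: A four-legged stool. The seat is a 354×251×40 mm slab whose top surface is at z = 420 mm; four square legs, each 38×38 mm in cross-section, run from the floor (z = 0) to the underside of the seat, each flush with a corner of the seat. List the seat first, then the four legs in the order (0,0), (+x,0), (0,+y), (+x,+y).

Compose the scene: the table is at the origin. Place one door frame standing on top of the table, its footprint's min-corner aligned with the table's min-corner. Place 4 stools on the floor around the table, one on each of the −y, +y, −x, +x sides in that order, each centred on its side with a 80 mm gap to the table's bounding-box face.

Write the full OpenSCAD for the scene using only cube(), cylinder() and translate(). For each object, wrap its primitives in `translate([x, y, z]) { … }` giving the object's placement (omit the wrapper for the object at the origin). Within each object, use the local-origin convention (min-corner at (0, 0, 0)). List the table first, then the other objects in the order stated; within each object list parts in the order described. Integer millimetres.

translate([0, 0, 689]) cube([1546, 813, 42]);
translate([56, 56, 0]) cylinder(h = 689, r = 26);
translate([1490, 56, 0]) cylinder(h = 689, r = 26);
translate([56, 757, 0]) cylinder(h = 689, r = 26);
translate([1490, 757, 0]) cylinder(h = 689, r = 26);
translate([0, 0, 731]) {
  cube([66, 158, 1997]);
  translate([888, 0, 0]) cube([66, 158, 1997]);
  translate([0, 0, 1997]) cube([954, 158, 63]);
}
translate([596, -331, 0]) {
  translate([0, 0, 380]) cube([354, 251, 40]);
  cube([38, 38, 380]);
  translate([316, 0, 0]) cube([38, 38, 380]);
  translate([0, 213, 0]) cube([38, 38, 380]);
  translate([316, 213, 0]) cube([38, 38, 380]);
}
translate([596, 893, 0]) {
  translate([0, 0, 380]) cube([354, 251, 40]);
  cube([38, 38, 380]);
  translate([316, 0, 0]) cube([38, 38, 380]);
  translate([0, 213, 0]) cube([38, 38, 380]);
  translate([316, 213, 0]) cube([38, 38, 380]);
}
translate([-434, 281, 0]) {
  translate([0, 0, 380]) cube([354, 251, 40]);
  cube([38, 38, 380]);
  translate([316, 0, 0]) cube([38, 38, 380]);
  translate([0, 213, 0]) cube([38, 38, 380]);
  translate([316, 213, 0]) cube([38, 38, 380]);
}
translate([1626, 281, 0]) {
  translate([0, 0, 380]) cube([354, 251, 40]);
  cube([38, 38, 380]);
  translate([316, 0, 0]) cube([38, 38, 380]);
  translate([0, 213, 0]) cube([38, 38, 380]);
  translate([316, 213, 0]) cube([38, 38, 380]);
}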